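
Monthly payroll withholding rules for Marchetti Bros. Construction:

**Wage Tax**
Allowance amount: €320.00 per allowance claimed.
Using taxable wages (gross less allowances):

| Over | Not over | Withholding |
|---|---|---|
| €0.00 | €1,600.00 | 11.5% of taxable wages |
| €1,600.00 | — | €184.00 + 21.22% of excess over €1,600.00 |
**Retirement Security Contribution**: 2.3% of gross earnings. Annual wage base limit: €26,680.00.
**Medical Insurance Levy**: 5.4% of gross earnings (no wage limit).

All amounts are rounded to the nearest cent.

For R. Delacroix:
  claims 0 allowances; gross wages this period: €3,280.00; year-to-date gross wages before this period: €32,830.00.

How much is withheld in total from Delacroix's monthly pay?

€717.62

Wage Tax: taxable = €3,280.00
  €184.00 + 21.22% × (€3,280.00 − €1,600.00) = €184.00 + 21.22% × €1,680.00 = €540.50
Retirement Security Contribution: YTD €32,830.00 ≥ cap €26,680.00 → €0.00
Medical Insurance Levy: 5.4% × €3,280.00 = €177.12
Total: €540.50 + €0.00 + €177.12 = €717.62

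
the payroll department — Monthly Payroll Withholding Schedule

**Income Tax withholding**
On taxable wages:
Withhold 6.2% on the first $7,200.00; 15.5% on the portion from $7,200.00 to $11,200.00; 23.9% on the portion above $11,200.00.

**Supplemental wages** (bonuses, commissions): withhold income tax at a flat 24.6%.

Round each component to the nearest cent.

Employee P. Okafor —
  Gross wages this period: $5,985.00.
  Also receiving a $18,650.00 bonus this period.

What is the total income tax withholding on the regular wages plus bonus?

$4,958.97

Income Tax: taxable = $5,985.00
  6.2% × $5,985.00 = $371.07
Supplemental (24.6% flat on bonus): 24.6% × $18,650.00 = $4,587.90
Total income tax: $371.07 + $4,587.90 = $4,958.97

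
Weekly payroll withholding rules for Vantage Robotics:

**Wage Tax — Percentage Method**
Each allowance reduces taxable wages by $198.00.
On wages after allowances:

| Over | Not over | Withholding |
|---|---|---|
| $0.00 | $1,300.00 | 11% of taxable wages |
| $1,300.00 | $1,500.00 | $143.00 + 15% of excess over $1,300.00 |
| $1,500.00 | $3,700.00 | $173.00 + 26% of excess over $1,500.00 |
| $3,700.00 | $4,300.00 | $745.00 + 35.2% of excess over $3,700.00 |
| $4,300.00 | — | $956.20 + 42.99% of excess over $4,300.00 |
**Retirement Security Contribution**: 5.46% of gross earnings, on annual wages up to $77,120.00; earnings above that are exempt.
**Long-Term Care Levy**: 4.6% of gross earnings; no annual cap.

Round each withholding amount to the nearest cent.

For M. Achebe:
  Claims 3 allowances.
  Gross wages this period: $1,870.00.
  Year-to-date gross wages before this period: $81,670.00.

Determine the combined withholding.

Wage Tax: taxable = $1,870.00 − 3×$198.00 = $1,276.00
  11% × $1,276.00 = $140.36
Retirement Security Contribution: YTD $81,670.00 ≥ cap $77,120.00 → $0.00
Long-Term Care Levy: 4.6% × $1,870.00 = $86.02
Total: $140.36 + $0.00 + $86.02 = $226.38

$226.38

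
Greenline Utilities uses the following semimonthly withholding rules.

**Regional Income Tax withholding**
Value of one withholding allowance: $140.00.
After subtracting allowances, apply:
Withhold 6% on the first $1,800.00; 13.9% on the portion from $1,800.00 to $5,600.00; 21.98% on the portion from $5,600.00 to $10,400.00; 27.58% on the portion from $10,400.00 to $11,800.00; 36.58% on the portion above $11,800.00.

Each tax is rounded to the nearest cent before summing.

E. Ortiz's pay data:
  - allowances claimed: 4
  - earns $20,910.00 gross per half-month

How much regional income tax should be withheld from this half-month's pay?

$5,204.95

Regional Income Tax: taxable = $20,910.00 − 4×$140.00 = $20,350.00
  $2,077.36 + 36.58% × ($20,350.00 − $11,800.00) = $2,077.36 + 36.58% × $8,550.00 = $5,204.95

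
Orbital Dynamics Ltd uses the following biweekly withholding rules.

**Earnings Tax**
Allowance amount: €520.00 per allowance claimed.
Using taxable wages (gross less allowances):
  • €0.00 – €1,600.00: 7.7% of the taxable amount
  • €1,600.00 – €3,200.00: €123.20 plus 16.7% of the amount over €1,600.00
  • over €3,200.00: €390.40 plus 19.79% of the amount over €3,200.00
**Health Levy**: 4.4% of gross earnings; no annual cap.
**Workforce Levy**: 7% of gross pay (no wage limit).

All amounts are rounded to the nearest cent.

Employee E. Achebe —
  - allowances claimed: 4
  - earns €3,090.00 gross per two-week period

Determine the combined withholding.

€430.03

Earnings Tax: taxable = €3,090.00 − 4×€520.00 = €1,010.00
  7.7% × €1,010.00 = €77.77
Health Levy: 4.4% × €3,090.00 = €135.96
Workforce Levy: 7% × €3,090.00 = €216.30
Total: €77.77 + €135.96 + €216.30 = €430.03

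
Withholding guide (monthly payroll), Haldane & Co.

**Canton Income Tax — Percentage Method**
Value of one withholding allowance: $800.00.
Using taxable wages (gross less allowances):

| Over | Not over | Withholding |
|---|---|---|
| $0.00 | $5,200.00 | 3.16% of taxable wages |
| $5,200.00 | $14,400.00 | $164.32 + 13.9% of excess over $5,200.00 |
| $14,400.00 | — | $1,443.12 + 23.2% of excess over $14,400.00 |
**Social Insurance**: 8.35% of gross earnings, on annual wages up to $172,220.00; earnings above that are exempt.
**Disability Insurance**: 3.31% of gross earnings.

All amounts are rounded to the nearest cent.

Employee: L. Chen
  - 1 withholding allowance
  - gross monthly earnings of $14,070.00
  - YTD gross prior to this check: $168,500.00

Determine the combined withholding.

Canton Income Tax: taxable = $14,070.00 − 1×$800.00 = $13,270.00
  $164.32 + 13.9% × ($13,270.00 − $5,200.00) = $164.32 + 13.9% × $8,070.00 = $1,286.05
Social Insurance: cap $172,220.00 − YTD $168,500.00 = $3,720.00 subject; 8.35% × $3,720.00 = $310.62
Disability Insurance: 3.31% × $14,070.00 = $465.72
Total: $1,286.05 + $310.62 + $465.72 = $2,062.39

$2,062.39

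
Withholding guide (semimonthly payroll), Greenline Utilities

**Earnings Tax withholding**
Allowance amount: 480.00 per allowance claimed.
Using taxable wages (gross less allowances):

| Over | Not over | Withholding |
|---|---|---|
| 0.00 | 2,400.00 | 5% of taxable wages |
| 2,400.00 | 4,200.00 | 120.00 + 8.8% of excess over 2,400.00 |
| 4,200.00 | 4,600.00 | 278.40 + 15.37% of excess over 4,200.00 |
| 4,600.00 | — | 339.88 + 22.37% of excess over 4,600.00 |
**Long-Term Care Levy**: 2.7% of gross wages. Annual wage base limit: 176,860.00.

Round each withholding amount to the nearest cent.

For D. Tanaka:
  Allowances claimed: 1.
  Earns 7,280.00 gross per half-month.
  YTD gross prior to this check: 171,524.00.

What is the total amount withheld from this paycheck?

976.09

Earnings Tax: taxable = 7,280.00 − 1×480.00 = 6,800.00
  339.88 + 22.37% × (6,800.00 − 4,600.00) = 339.88 + 22.37% × 2,200.00 = 832.02
Long-Term Care Levy: cap 176,860.00 − YTD 171,524.00 = 5,336.00 subject; 2.7% × 5,336.00 = 144.07
Total: 832.02 + 144.07 = 976.09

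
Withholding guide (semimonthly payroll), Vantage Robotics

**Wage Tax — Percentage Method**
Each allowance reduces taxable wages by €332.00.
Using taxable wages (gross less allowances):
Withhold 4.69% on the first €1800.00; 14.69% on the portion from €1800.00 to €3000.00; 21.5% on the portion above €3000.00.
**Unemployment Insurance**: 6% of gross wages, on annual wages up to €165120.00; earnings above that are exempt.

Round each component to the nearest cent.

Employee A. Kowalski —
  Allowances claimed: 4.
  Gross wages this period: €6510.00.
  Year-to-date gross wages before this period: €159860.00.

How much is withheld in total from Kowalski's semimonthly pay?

Wage Tax: taxable = €6510.00 − 4×€332.00 = €5182.00
  €260.70 + 21.5% × (€5182.00 − €3000.00) = €260.70 + 21.5% × €2182.00 = €729.83
Unemployment Insurance: cap €165120.00 − YTD €159860.00 = €5260.00 subject; 6% × €5260.00 = €315.60
Total: €729.83 + €315.60 = €1045.43

€1045.43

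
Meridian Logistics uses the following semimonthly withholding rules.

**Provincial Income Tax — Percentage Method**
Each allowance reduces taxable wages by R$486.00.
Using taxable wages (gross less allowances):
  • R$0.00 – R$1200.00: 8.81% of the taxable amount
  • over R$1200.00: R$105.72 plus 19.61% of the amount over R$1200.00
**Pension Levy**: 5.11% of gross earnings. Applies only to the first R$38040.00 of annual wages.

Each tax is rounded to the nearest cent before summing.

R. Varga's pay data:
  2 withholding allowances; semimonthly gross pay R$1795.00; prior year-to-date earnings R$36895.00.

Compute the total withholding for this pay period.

Provincial Income Tax: taxable = R$1795.00 − 2×R$486.00 = R$823.00
  8.81% × R$823.00 = R$72.51
Pension Levy: cap R$38040.00 − YTD R$36895.00 = R$1145.00 subject; 5.11% × R$1145.00 = R$58.51
Total: R$72.51 + R$58.51 = R$131.02

R$131.02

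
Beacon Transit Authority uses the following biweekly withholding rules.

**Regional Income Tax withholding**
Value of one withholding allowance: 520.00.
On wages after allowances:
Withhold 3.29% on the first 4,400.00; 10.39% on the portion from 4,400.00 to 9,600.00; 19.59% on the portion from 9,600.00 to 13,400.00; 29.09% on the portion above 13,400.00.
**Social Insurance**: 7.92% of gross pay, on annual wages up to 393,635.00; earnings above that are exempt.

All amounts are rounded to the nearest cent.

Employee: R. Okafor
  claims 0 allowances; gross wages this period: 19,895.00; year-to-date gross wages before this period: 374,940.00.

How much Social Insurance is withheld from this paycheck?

Social Insurance: cap 393,635.00 − YTD 374,940.00 = 18,695.00 subject; 7.92% × 18,695.00 = 1,480.64

1,480.64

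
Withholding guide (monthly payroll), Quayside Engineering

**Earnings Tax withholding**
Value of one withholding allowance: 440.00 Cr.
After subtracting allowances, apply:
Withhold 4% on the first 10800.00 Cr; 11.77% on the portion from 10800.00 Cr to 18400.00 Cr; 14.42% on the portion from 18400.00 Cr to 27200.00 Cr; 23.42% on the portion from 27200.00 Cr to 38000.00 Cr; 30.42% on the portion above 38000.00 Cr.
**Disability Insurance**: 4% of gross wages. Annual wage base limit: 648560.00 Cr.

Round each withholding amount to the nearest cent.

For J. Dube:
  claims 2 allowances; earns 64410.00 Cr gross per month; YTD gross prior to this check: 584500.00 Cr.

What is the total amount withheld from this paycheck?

Earnings Tax: taxable = 64410.00 Cr − 2×440.00 Cr = 63530.00 Cr
  5124.84 Cr + 30.42% × (63530.00 Cr − 38000.00 Cr) = 5124.84 Cr + 30.42% × 25530.00 Cr = 12891.07 Cr
Disability Insurance: cap 648560.00 Cr − YTD 584500.00 Cr = 64060.00 Cr subject; 4% × 64060.00 Cr = 2562.40 Cr
Total: 12891.07 Cr + 2562.40 Cr = 15453.47 Cr

15453.47 Cr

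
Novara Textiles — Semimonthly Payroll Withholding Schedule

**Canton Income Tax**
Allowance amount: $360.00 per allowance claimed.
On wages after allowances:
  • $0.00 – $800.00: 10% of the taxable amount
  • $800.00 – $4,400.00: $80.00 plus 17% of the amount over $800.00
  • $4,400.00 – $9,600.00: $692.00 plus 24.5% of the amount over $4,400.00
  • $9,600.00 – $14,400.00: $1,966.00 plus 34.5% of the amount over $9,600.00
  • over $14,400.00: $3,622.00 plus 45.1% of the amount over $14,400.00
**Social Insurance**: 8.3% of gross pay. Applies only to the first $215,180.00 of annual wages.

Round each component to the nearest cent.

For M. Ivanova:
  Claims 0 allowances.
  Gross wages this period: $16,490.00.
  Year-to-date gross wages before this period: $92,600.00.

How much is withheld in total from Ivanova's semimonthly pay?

Canton Income Tax: taxable = $16,490.00
  $3,622.00 + 45.1% × ($16,490.00 − $14,400.00) = $3,622.00 + 45.1% × $2,090.00 = $4,564.59
Social Insurance: 8.3% × $16,490.00 = $1,368.67
Total: $4,564.59 + $1,368.67 = $5,933.26

$5,933.26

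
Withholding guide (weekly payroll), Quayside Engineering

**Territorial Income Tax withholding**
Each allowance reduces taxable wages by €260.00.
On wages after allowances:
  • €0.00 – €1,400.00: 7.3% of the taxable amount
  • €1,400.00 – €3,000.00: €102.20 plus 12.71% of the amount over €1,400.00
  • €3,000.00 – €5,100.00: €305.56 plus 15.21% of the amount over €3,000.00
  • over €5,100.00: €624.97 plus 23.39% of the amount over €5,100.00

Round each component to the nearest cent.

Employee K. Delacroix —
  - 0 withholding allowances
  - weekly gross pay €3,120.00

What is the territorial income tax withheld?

Territorial Income Tax: taxable = €3,120.00
  €305.56 + 15.21% × (€3,120.00 − €3,000.00) = €305.56 + 15.21% × €120.00 = €323.81

€323.81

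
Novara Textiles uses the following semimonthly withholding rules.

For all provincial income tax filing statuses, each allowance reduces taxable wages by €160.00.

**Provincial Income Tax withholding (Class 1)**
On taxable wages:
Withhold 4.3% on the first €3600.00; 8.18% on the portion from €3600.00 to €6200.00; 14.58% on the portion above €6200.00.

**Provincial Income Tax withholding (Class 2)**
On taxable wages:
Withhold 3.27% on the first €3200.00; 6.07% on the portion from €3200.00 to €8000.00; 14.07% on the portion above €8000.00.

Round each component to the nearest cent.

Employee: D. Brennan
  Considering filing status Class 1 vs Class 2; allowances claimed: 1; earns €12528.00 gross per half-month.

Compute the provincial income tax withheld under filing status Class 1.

€1266.77

Provincial Income Tax (Class 1): taxable = €12528.00 − 1×€160.00 = €12368.00
  €367.48 + 14.58% × (€12368.00 − €6200.00) = €367.48 + 14.58% × €6168.00 = €1266.77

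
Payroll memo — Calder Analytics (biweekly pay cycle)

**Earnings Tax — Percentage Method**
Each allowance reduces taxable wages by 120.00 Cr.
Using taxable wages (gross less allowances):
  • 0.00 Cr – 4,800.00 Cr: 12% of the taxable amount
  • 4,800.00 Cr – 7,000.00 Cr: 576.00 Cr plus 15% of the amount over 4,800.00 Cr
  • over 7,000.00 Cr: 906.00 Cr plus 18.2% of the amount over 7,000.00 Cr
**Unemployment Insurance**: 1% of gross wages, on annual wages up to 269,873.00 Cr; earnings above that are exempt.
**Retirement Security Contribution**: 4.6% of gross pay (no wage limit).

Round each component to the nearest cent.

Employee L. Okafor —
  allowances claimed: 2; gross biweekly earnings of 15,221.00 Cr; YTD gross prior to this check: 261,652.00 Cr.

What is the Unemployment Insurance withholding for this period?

82.21 Cr

Unemployment Insurance: cap 269,873.00 Cr − YTD 261,652.00 Cr = 8,221.00 Cr subject; 1% × 8,221.00 Cr = 82.21 Cr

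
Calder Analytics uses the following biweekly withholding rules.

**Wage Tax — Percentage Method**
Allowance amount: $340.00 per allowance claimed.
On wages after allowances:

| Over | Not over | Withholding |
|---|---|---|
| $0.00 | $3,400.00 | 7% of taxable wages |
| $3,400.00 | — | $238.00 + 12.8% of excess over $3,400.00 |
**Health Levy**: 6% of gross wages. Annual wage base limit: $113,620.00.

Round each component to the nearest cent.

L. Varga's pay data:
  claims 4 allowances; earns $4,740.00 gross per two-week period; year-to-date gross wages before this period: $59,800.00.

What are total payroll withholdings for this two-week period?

$521.00

Wage Tax: taxable = $4,740.00 − 4×$340.00 = $3,380.00
  7% × $3,380.00 = $236.60
Health Levy: 6% × $4,740.00 = $284.40
Total: $236.60 + $284.40 = $521.00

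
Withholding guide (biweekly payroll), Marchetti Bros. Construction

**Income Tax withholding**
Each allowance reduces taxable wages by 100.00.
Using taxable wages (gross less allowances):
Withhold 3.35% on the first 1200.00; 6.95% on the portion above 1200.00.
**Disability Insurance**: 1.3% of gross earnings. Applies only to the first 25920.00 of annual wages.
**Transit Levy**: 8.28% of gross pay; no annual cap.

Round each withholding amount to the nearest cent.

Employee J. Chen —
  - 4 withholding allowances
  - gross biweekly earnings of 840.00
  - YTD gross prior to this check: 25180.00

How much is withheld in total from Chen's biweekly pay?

Income Tax: taxable = 840.00 − 4×100.00 = 440.00
  3.35% × 440.00 = 14.74
Disability Insurance: cap 25920.00 − YTD 25180.00 = 740.00 subject; 1.3% × 740.00 = 9.62
Transit Levy: 8.28% × 840.00 = 69.55
Total: 14.74 + 9.62 + 69.55 = 93.91

93.91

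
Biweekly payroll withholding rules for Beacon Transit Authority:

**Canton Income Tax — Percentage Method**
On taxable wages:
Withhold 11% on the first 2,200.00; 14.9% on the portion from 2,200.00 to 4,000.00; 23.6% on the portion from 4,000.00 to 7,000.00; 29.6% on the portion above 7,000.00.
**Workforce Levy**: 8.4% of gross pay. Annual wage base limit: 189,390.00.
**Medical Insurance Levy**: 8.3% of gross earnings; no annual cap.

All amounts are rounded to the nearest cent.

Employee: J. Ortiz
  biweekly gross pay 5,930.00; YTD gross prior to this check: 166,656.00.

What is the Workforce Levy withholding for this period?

498.12

Workforce Levy: 8.4% × 5,930.00 = 498.12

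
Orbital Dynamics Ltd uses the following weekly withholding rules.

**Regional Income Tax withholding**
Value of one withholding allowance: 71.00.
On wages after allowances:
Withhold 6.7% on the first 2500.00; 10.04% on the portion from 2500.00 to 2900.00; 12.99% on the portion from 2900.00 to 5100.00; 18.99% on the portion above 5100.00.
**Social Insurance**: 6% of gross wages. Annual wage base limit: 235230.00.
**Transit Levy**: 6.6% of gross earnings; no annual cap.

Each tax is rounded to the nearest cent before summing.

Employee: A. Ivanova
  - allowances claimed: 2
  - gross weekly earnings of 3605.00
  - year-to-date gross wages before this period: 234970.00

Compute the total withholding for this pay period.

Regional Income Tax: taxable = 3605.00 − 2×71.00 = 3463.00
  207.66 + 12.99% × (3463.00 − 2900.00) = 207.66 + 12.99% × 563.00 = 280.79
Social Insurance: cap 235230.00 − YTD 234970.00 = 260.00 subject; 6% × 260.00 = 15.60
Transit Levy: 6.6% × 3605.00 = 237.93
Total: 280.79 + 15.60 + 237.93 = 534.32

534.32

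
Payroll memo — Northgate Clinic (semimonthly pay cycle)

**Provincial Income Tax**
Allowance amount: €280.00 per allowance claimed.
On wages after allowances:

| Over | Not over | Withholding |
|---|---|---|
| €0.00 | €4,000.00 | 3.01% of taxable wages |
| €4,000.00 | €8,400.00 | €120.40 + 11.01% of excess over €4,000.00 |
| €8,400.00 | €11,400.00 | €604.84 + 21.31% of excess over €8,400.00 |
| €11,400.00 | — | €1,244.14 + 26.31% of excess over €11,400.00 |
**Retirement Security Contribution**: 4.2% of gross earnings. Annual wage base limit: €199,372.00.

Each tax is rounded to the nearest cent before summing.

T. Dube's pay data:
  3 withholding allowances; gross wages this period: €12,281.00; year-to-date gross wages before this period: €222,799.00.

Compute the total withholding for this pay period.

Provincial Income Tax: taxable = €12,281.00 − 3×€280.00 = €11,441.00
  €1,244.14 + 26.31% × (€11,441.00 − €11,400.00) = €1,244.14 + 26.31% × €41.00 = €1,254.93
Retirement Security Contribution: YTD €222,799.00 ≥ cap €199,372.00 → €0.00
Total: €1,254.93 + €0.00 = €1,254.93

€1,254.93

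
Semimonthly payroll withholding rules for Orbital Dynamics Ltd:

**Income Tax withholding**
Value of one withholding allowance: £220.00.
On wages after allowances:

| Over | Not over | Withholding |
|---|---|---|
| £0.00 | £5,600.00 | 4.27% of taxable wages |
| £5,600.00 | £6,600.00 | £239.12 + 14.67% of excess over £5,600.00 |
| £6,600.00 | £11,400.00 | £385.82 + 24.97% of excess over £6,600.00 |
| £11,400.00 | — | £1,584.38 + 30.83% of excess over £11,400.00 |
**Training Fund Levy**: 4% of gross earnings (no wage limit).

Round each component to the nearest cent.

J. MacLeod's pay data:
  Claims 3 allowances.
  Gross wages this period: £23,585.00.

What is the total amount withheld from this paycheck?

£6,080.94

Income Tax: taxable = £23,585.00 − 3×£220.00 = £22,925.00
  £1,584.38 + 30.83% × (£22,925.00 − £11,400.00) = £1,584.38 + 30.83% × £11,525.00 = £5,137.54
Training Fund Levy: 4% × £23,585.00 = £943.40
Total: £5,137.54 + £943.40 = £6,080.94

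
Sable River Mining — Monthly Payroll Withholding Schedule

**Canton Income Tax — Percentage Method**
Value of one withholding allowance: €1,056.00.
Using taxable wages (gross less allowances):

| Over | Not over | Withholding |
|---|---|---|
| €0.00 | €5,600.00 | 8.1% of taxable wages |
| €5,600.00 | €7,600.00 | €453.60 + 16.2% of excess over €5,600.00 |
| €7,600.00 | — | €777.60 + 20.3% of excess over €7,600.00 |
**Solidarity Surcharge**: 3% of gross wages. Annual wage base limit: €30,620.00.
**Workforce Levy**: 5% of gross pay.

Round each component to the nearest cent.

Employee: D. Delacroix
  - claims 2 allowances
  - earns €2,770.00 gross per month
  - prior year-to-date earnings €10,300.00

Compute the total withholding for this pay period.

€274.90

Canton Income Tax: taxable = €2,770.00 − 2×€1,056.00 = €658.00
  8.1% × €658.00 = €53.30
Solidarity Surcharge: 3% × €2,770.00 = €83.10
Workforce Levy: 5% × €2,770.00 = €138.50
Total: €53.30 + €83.10 + €138.50 = €274.90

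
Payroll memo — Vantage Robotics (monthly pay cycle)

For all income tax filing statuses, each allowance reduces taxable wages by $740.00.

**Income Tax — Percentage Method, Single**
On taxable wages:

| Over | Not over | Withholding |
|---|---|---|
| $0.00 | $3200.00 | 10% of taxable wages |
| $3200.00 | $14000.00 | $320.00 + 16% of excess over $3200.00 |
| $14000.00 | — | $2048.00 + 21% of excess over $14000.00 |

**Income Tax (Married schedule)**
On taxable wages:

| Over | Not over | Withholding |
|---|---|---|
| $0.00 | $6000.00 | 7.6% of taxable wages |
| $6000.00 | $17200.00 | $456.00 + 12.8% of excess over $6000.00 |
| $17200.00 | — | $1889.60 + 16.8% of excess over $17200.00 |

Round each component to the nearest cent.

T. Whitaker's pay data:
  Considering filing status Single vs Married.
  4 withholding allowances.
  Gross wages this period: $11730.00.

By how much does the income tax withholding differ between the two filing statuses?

Income Tax (Single): taxable = $11730.00 − 4×$740.00 = $8770.00
  $320.00 + 16% × ($8770.00 − $3200.00) = $320.00 + 16% × $5570.00 = $1211.20
Income Tax (Married): taxable = $11730.00 − 4×$740.00 = $8770.00
  $456.00 + 12.8% × ($8770.00 − $6000.00) = $456.00 + 12.8% × $2770.00 = $810.56
Difference: |$1211.20 − $810.56| = $400.64 (higher under Single)

$400.64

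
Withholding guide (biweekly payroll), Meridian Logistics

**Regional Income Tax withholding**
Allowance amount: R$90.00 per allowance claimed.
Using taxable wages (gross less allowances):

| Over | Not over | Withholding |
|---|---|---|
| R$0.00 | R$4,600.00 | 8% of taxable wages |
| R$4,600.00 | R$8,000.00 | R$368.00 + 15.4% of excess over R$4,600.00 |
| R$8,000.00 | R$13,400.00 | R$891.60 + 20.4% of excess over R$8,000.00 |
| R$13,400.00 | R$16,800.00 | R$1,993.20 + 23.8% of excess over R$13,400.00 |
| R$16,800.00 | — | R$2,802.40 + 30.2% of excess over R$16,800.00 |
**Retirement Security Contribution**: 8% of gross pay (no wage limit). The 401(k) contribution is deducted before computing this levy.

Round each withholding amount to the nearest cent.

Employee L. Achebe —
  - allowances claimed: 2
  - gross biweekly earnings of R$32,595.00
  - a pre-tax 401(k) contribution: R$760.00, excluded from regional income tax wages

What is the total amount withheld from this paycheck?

Regional Income Tax: taxable = R$32,595.00 − R$760.00 − 2×R$90.00 = R$31,655.00
  R$2,802.40 + 30.2% × (R$31,655.00 − R$16,800.00) = R$2,802.40 + 30.2% × R$14,855.00 = R$7,288.61
Retirement Security Contribution: 8% × R$31,835.00 = R$2,546.80
Total: R$7,288.61 + R$2,546.80 = R$9,835.41

R$9,835.41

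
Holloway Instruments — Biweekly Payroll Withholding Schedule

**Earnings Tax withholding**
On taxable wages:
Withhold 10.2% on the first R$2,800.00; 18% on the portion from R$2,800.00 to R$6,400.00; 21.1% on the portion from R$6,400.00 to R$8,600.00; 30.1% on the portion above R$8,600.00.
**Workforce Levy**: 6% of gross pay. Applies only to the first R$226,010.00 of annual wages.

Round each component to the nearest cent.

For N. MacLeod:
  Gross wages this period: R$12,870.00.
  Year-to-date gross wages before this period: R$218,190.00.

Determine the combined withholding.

Earnings Tax: taxable = R$12,870.00
  R$1,397.80 + 30.1% × (R$12,870.00 − R$8,600.00) = R$1,397.80 + 30.1% × R$4,270.00 = R$2,683.07
Workforce Levy: cap R$226,010.00 − YTD R$218,190.00 = R$7,820.00 subject; 6% × R$7,820.00 = R$469.20
Total: R$2,683.07 + R$469.20 = R$3,152.27

R$3,152.27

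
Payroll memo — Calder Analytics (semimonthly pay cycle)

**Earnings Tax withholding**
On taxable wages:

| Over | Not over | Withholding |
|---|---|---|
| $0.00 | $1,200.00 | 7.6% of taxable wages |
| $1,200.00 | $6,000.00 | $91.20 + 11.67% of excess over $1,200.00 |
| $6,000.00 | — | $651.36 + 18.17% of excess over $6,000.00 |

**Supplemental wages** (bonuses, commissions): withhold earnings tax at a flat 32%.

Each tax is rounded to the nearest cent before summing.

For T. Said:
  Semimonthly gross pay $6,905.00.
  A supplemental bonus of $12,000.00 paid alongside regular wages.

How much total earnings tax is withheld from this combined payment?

Earnings Tax: taxable = $6,905.00
  $651.36 + 18.17% × ($6,905.00 − $6,000.00) = $651.36 + 18.17% × $905.00 = $815.80
Supplemental (32% flat on bonus): 32% × $12,000.00 = $3,840.00
Total earnings tax: $815.80 + $3,840.00 = $4,655.80

$4,655.80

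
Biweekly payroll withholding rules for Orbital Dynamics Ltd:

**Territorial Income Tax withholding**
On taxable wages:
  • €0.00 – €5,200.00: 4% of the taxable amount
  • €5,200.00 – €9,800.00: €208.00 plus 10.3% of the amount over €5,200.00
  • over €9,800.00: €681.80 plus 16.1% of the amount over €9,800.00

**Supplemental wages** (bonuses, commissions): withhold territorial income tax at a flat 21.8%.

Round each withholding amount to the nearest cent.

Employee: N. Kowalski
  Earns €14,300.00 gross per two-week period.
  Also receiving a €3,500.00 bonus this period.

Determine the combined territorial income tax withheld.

€2,169.30

Territorial Income Tax: taxable = €14,300.00
  €681.80 + 16.1% × (€14,300.00 − €9,800.00) = €681.80 + 16.1% × €4,500.00 = €1,406.30
Supplemental (21.8% flat on bonus): 21.8% × €3,500.00 = €763.00
Total territorial income tax: €1,406.30 + €763.00 = €2,169.30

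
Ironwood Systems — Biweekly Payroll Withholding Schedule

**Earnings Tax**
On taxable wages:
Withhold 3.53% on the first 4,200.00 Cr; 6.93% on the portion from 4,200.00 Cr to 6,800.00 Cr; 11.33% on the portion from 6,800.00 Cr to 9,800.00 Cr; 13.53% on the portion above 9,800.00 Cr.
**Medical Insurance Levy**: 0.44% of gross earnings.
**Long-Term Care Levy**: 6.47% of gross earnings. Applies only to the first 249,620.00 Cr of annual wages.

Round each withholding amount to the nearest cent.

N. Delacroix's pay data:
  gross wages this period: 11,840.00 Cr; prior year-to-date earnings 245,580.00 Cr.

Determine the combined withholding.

1,257.84 Cr

Earnings Tax: taxable = 11,840.00 Cr
  668.34 Cr + 13.53% × (11,840.00 Cr − 9,800.00 Cr) = 668.34 Cr + 13.53% × 2,040.00 Cr = 944.35 Cr
Medical Insurance Levy: 0.44% × 11,840.00 Cr = 52.10 Cr
Long-Term Care Levy: cap 249,620.00 Cr − YTD 245,580.00 Cr = 4,040.00 Cr subject; 6.47% × 4,040.00 Cr = 261.39 Cr
Total: 944.35 Cr + 52.10 Cr + 261.39 Cr = 1,257.84 Cr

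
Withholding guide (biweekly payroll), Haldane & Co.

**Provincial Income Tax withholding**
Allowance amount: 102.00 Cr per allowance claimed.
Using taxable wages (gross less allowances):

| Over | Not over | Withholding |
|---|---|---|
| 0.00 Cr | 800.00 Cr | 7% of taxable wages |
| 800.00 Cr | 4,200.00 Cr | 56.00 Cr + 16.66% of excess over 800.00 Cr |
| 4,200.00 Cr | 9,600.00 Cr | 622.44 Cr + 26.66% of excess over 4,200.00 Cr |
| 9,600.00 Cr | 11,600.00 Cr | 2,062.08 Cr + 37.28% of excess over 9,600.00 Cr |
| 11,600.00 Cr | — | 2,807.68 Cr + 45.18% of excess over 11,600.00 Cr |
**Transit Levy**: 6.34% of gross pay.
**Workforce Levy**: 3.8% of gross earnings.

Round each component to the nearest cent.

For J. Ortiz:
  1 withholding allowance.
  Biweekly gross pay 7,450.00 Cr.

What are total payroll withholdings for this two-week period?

Provincial Income Tax: taxable = 7,450.00 Cr − 1×102.00 Cr = 7,348.00 Cr
  622.44 Cr + 26.66% × (7,348.00 Cr − 4,200.00 Cr) = 622.44 Cr + 26.66% × 3,148.00 Cr = 1,461.70 Cr
Transit Levy: 6.34% × 7,450.00 Cr = 472.33 Cr
Workforce Levy: 3.8% × 7,450.00 Cr = 283.10 Cr
Total: 1,461.70 Cr + 472.33 Cr + 283.10 Cr = 2,217.13 Cr

2,217.13 Cr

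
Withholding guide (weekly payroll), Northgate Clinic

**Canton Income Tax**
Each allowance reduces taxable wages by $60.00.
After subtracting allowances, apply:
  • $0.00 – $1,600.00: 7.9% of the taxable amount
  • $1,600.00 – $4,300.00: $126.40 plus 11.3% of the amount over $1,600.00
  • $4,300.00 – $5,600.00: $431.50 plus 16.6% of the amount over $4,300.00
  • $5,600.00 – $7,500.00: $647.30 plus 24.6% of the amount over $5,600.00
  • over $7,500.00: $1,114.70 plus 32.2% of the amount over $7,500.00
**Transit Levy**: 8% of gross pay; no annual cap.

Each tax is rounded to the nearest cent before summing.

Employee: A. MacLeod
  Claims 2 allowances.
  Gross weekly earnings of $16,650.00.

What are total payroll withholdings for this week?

$5,354.36

Canton Income Tax: taxable = $16,650.00 − 2×$60.00 = $16,530.00
  $1,114.70 + 32.2% × ($16,530.00 − $7,500.00) = $1,114.70 + 32.2% × $9,030.00 = $4,022.36
Transit Levy: 8% × $16,650.00 = $1,332.00
Total: $4,022.36 + $1,332.00 = $5,354.36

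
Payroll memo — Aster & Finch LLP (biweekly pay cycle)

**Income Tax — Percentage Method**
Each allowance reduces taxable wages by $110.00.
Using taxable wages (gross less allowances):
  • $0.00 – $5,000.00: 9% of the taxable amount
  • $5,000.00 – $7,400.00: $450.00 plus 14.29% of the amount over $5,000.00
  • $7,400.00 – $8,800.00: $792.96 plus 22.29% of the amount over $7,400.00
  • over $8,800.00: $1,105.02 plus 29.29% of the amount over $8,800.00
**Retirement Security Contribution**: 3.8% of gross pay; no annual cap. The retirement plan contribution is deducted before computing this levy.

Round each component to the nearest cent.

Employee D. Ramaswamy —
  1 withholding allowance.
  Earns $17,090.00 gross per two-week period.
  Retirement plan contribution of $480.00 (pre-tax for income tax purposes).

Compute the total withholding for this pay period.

$3,991.53

Income Tax: taxable = $17,090.00 − $480.00 − 1×$110.00 = $16,500.00
  $1,105.02 + 29.29% × ($16,500.00 − $8,800.00) = $1,105.02 + 29.29% × $7,700.00 = $3,360.35
Retirement Security Contribution: 3.8% × $16,610.00 = $631.18
Total: $3,360.35 + $631.18 = $3,991.53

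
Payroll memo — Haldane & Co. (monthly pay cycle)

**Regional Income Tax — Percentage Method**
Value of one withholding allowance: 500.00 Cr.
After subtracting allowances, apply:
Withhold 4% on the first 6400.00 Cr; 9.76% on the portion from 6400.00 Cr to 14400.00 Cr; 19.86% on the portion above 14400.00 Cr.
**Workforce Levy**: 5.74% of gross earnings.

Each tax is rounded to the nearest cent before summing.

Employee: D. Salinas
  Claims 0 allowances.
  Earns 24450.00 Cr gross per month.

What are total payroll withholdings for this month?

Regional Income Tax: taxable = 24450.00 Cr
  1036.80 Cr + 19.86% × (24450.00 Cr − 14400.00 Cr) = 1036.80 Cr + 19.86% × 10050.00 Cr = 3032.73 Cr
Workforce Levy: 5.74% × 24450.00 Cr = 1403.43 Cr
Total: 3032.73 Cr + 1403.43 Cr = 4436.16 Cr

4436.16 Cr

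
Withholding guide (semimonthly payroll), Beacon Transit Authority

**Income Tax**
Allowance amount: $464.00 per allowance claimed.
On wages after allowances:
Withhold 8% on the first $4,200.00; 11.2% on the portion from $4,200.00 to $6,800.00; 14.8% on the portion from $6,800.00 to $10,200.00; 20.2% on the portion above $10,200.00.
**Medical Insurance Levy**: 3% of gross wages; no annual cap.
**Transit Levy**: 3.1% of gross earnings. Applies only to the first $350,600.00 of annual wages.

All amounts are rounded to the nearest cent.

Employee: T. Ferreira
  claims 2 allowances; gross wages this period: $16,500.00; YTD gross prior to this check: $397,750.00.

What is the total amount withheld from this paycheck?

Income Tax: taxable = $16,500.00 − 2×$464.00 = $15,572.00
  $1,130.40 + 20.2% × ($15,572.00 − $10,200.00) = $1,130.40 + 20.2% × $5,372.00 = $2,215.54
Medical Insurance Levy: 3% × $16,500.00 = $495.00
Transit Levy: YTD $397,750.00 ≥ cap $350,600.00 → $0.00
Total: $2,215.54 + $495.00 + $0.00 = $2,710.54

$2,710.54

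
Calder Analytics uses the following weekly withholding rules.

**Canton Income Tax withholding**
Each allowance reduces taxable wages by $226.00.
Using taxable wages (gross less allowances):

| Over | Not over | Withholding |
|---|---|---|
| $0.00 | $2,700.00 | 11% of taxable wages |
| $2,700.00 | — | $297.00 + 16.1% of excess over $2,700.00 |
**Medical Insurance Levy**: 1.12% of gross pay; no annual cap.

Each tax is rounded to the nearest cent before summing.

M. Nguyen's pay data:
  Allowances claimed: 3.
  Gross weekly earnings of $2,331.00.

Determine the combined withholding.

$207.94

Canton Income Tax: taxable = $2,331.00 − 3×$226.00 = $1,653.00
  11% × $1,653.00 = $181.83
Medical Insurance Levy: 1.12% × $2,331.00 = $26.11
Total: $181.83 + $26.11 = $207.94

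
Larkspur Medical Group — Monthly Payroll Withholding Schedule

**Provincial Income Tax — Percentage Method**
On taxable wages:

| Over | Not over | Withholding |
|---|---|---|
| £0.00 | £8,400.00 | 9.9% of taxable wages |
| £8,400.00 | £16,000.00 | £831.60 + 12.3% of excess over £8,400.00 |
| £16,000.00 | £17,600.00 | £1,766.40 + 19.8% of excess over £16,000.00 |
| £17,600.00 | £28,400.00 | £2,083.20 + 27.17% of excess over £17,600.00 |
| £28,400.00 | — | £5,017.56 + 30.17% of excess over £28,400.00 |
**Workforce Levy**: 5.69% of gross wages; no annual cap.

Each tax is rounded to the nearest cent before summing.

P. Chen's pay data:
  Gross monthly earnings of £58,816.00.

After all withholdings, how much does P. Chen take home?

£41,275.30

Provincial Income Tax: taxable = £58,816.00
  £5,017.56 + 30.17% × (£58,816.00 − £28,400.00) = £5,017.56 + 30.17% × £30,416.00 = £14,194.07
Workforce Levy: 5.69% × £58,816.00 = £3,346.63
Total withheld: £14,194.07 + £3,346.63 = £17,540.70
Net pay: £58,816.00 − £17,540.70 = £41,275.30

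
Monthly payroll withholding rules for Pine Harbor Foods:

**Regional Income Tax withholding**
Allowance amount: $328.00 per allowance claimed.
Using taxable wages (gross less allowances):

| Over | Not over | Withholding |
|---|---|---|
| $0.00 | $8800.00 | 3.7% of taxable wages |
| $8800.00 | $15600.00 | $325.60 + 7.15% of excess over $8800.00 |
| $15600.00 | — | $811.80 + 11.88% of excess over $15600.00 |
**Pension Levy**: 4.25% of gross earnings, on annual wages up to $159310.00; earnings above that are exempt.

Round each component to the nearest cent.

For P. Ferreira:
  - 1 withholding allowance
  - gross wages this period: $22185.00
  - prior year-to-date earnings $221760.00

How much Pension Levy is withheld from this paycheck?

$0.00

Pension Levy: YTD $221760.00 ≥ cap $159310.00 → $0.00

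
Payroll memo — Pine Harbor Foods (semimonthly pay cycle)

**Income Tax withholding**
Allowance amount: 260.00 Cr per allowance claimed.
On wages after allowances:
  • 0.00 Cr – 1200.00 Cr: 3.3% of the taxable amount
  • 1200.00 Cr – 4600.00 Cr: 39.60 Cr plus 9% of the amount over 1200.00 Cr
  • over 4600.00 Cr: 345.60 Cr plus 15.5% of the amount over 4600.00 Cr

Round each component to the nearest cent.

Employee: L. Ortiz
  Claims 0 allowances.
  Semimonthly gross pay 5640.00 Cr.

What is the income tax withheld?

506.80 Cr

Income Tax: taxable = 5640.00 Cr
  345.60 Cr + 15.5% × (5640.00 Cr − 4600.00 Cr) = 345.60 Cr + 15.5% × 1040.00 Cr = 506.80 Cr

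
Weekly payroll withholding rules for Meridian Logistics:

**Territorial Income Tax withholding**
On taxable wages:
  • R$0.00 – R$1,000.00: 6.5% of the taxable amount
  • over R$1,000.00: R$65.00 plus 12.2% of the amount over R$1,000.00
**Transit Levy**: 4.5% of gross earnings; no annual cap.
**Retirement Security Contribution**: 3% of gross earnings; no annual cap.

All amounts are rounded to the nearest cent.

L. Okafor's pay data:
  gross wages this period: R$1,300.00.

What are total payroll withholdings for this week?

Territorial Income Tax: taxable = R$1,300.00
  R$65.00 + 12.2% × (R$1,300.00 − R$1,000.00) = R$65.00 + 12.2% × R$300.00 = R$101.60
Transit Levy: 4.5% × R$1,300.00 = R$58.50
Retirement Security Contribution: 3% × R$1,300.00 = R$39.00
Total: R$101.60 + R$58.50 + R$39.00 = R$199.10

R$199.10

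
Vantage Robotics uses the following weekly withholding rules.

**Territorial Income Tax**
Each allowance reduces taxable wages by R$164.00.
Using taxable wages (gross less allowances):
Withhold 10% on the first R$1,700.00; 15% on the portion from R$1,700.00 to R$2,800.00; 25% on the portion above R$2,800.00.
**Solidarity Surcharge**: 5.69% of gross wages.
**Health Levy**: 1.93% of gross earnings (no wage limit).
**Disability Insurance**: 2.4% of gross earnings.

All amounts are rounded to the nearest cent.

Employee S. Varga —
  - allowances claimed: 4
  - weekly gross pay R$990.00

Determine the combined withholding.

Territorial Income Tax: taxable = R$990.00 − 4×R$164.00 = R$334.00
  10% × R$334.00 = R$33.40
Solidarity Surcharge: 5.69% × R$990.00 = R$56.33
Health Levy: 1.93% × R$990.00 = R$19.11
Disability Insurance: 2.4% × R$990.00 = R$23.76
Total: R$33.40 + R$56.33 + R$19.11 + R$23.76 = R$132.60

R$132.60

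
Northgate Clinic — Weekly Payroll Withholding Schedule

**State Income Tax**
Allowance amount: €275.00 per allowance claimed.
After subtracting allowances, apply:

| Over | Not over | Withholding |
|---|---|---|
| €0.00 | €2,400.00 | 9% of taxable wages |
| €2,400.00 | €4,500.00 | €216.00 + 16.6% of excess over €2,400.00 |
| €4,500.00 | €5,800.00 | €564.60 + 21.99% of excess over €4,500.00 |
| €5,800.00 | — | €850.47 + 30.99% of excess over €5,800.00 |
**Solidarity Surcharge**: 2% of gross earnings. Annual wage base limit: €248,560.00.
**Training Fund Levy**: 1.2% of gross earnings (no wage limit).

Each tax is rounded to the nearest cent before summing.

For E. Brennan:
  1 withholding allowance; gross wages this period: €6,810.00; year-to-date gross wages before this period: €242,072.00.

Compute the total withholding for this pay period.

€1,289.73

State Income Tax: taxable = €6,810.00 − 1×€275.00 = €6,535.00
  €850.47 + 30.99% × (€6,535.00 − €5,800.00) = €850.47 + 30.99% × €735.00 = €1,078.25
Solidarity Surcharge: cap €248,560.00 − YTD €242,072.00 = €6,488.00 subject; 2% × €6,488.00 = €129.76
Training Fund Levy: 1.2% × €6,810.00 = €81.72
Total: €1,078.25 + €129.76 + €81.72 = €1,289.73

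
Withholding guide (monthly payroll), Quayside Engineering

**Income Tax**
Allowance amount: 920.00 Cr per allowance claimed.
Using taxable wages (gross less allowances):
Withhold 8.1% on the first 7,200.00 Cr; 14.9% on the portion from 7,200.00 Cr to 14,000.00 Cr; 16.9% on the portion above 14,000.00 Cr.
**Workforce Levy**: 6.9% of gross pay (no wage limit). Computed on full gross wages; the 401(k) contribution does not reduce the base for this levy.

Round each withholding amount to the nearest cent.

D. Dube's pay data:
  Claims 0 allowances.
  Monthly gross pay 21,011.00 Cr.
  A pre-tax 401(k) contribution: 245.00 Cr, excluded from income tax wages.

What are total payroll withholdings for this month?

Income Tax: taxable = 21,011.00 Cr − 245.00 Cr = 20,766.00 Cr
  1,596.40 Cr + 16.9% × (20,766.00 Cr − 14,000.00 Cr) = 1,596.40 Cr + 16.9% × 6,766.00 Cr = 2,739.85 Cr
Workforce Levy: 6.9% × 21,011.00 Cr = 1,449.76 Cr
Total: 2,739.85 Cr + 1,449.76 Cr = 4,189.61 Cr

4,189.61 Cr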